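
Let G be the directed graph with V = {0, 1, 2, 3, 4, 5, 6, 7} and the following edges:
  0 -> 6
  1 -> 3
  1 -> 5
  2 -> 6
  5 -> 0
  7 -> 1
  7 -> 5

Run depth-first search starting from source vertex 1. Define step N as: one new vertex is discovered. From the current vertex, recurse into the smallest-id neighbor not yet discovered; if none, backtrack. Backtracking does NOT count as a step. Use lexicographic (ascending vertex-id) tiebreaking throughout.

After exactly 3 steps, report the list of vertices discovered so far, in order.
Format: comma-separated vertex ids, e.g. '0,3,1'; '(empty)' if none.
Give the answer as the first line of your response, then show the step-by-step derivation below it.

1,3,5

step 1: discover 1; path=1; order=1
step 2: discover 3; path=1>3; order=1,3
step 3: discover 5; path=1>5; order=1,3,5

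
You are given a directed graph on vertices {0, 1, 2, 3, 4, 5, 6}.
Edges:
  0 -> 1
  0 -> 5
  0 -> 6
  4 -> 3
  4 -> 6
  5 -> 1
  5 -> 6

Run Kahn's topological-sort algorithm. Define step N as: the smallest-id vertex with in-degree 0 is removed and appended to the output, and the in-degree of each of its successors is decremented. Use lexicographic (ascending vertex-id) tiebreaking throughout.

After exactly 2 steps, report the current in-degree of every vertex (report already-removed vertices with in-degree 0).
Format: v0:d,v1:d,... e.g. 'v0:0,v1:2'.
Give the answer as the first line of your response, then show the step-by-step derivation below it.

v0:0,v1:1,v2:0,v3:1,v4:0,v5:0,v6:2

step 1: output 0; order=[0]; indeg=(0,1,0,1,0,0,2)
step 2: output 2; order=[0,2]; indeg=(0,1,0,1,0,0,2)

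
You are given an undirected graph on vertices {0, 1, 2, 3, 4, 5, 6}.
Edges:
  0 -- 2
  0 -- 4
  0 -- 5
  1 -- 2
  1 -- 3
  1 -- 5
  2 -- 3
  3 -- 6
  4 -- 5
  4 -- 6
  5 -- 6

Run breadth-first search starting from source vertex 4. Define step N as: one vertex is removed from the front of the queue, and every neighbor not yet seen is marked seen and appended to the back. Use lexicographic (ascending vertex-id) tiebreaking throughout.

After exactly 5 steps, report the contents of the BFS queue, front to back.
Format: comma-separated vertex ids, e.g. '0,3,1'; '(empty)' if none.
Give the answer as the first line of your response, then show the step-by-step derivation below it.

1,3

step 1: dequeue 4; queue=[0,5,6]; order=4
step 2: dequeue 0; queue=[5,6,2]; order=4,0
step 3: dequeue 5; queue=[6,2,1]; order=4,0,5
step 4: dequeue 6; queue=[2,1,3]; order=4,0,5,6
step 5: dequeue 2; queue=[1,3]; order=4,0,5,6,2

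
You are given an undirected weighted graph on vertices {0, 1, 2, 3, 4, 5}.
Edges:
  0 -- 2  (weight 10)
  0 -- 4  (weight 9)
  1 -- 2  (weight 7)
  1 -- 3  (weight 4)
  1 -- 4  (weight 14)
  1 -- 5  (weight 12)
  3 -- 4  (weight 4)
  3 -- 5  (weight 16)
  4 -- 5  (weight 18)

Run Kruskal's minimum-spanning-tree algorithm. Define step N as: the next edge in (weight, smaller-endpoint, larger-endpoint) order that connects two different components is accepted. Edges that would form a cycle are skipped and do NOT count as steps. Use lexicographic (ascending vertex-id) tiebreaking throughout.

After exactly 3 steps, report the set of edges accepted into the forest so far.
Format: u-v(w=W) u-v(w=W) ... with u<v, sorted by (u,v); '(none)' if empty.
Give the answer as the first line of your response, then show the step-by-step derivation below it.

1-2(w=7) 1-3(w=4) 3-4(w=4)

step 1: add edge 1-3 (w=4); MST = {1-3(w=4)}
step 2: add edge 3-4 (w=4); MST = {1-3(w=4) 3-4(w=4)}
step 3: add edge 1-2 (w=7); MST = {1-2(w=7) 1-3(w=4) 3-4(w=4)}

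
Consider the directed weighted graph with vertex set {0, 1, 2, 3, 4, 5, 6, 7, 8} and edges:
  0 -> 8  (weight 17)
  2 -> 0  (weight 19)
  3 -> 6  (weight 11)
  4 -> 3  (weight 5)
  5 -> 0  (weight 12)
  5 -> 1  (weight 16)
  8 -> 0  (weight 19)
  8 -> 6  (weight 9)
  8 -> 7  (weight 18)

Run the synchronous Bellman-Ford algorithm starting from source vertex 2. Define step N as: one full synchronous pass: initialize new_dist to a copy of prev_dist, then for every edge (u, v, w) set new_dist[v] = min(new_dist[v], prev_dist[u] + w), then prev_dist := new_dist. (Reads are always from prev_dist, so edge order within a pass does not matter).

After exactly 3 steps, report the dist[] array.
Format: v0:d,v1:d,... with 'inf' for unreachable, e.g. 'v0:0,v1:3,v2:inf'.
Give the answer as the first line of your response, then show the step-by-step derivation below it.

v0:19,v1:inf,v2:0,v3:inf,v4:inf,v5:inf,v6:45,v7:54,v8:36

step 1: dist = v0:19,v1:inf,v2:0,v3:inf,v4:inf,v5:inf,v6:inf,v7:inf,v8:inf
step 2: dist = v0:19,v1:inf,v2:0,v3:inf,v4:inf,v5:inf,v6:inf,v7:inf,v8:36
step 3: dist = v0:19,v1:inf,v2:0,v3:inf,v4:inf,v5:inf,v6:45,v7:54,v8:36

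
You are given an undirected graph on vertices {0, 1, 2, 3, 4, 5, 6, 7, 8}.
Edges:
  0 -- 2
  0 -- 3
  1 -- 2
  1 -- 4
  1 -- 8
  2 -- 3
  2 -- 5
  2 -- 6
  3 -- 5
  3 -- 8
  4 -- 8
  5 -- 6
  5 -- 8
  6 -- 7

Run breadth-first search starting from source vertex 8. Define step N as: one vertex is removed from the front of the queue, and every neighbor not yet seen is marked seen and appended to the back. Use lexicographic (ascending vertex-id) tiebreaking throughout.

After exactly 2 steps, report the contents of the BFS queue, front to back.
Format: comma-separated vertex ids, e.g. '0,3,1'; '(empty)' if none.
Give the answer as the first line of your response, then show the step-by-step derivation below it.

3,4,5,2

step 1: dequeue 8; queue=[1,3,4,5]; order=8
step 2: dequeue 1; queue=[3,4,5,2]; order=8,1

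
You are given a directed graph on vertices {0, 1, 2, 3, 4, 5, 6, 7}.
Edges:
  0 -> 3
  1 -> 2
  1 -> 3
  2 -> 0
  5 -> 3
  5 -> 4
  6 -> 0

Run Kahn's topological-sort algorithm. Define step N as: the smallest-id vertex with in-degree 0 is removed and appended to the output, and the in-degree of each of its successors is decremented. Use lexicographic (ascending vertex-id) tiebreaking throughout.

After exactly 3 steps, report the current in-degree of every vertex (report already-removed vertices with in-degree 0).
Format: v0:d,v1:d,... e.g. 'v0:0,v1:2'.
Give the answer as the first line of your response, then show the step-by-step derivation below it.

v0:1,v1:0,v2:0,v3:1,v4:0,v5:0,v6:0,v7:0

step 1: output 1; order=[1]; indeg=(2,0,0,2,1,0,0,0)
step 2: output 2; order=[1,2]; indeg=(1,0,0,2,1,0,0,0)
step 3: output 5; order=[1,2,5]; indeg=(1,0,0,1,0,0,0,0)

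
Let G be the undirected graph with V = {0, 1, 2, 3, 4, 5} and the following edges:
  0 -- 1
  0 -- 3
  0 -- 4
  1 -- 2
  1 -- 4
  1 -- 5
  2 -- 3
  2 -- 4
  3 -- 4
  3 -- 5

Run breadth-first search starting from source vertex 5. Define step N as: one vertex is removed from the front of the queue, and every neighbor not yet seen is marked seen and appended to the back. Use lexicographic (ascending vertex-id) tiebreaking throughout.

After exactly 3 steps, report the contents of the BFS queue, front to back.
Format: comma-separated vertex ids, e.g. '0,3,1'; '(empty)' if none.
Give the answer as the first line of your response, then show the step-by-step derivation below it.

0,2,4

step 1: dequeue 5; queue=[1,3]; order=5
step 2: dequeue 1; queue=[3,0,2,4]; order=5,1
step 3: dequeue 3; queue=[0,2,4]; order=5,1,3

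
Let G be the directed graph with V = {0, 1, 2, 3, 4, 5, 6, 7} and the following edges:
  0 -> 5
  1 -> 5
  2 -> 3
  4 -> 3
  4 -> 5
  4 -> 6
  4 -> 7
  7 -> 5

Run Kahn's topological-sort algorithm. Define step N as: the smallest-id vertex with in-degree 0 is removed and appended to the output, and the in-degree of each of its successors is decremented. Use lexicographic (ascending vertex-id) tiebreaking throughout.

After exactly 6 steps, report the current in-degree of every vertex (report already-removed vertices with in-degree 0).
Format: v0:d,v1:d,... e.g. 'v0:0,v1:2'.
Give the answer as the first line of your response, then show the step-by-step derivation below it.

v0:0,v1:0,v2:0,v3:0,v4:0,v5:1,v6:0,v7:0

step 1: output 0; order=[0]; indeg=(0,0,0,2,0,3,1,1)
step 2: output 1; order=[0,1]; indeg=(0,0,0,2,0,2,1,1)
step 3: output 2; order=[0,1,2]; indeg=(0,0,0,1,0,2,1,1)
step 4: output 4; order=[0,1,2,4]; indeg=(0,0,0,0,0,1,0,0)
step 5: output 3; order=[0,1,2,4,3]; indeg=(0,0,0,0,0,1,0,0)
step 6: output 6; order=[0,1,2,4,3,6]; indeg=(0,0,0,0,0,1,0,0)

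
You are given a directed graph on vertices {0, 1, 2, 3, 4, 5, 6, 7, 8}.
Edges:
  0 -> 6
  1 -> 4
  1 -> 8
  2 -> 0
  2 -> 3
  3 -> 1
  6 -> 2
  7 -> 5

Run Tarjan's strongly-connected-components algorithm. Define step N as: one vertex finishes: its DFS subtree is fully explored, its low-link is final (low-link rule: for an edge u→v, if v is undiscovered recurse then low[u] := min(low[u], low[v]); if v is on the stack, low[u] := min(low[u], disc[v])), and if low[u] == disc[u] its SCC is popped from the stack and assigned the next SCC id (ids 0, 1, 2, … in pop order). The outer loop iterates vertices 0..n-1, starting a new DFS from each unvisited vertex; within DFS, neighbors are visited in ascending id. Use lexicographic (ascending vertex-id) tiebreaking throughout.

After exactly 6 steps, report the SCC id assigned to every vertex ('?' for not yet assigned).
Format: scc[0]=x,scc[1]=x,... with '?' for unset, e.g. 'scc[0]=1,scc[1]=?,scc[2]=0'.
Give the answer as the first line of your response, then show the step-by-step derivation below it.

scc[0]=?,scc[1]=2,scc[2]=?,scc[3]=3,scc[4]=0,scc[5]=?,scc[6]=?,scc[7]=?,scc[8]=1

step 1: low=(low[0]=0,low[1]=4,low[2]=0,low[3]=3,low[4]=5,low[5]=?,low[6]=1,low[7]=?,low[8]=?); scc=(scc[0]=?,scc[1]=?,scc[2]=?,scc[3]=?,scc[4]=0,scc[5]=?,scc[6]=?,scc[7]=?,scc[8]=?)
step 2: low=(low[0]=0,low[1]=4,low[2]=0,low[3]=3,low[4]=5,low[5]=?,low[6]=1,low[7]=?,low[8]=6); scc=(scc[0]=?,scc[1]=?,scc[2]=?,scc[3]=?,scc[4]=0,scc[5]=?,scc[6]=?,scc[7]=?,scc[8]=1)
step 3: low=(low[0]=0,low[1]=4,low[2]=0,low[3]=3,low[4]=5,low[5]=?,low[6]=1,low[7]=?,low[8]=6); scc=(scc[0]=?,scc[1]=2,scc[2]=?,scc[3]=?,scc[4]=0,scc[5]=?,scc[6]=?,scc[7]=?,scc[8]=1)
step 4: low=(low[0]=0,low[1]=4,low[2]=0,low[3]=3,low[4]=5,low[5]=?,low[6]=1,low[7]=?,low[8]=6); scc=(scc[0]=?,scc[1]=2,scc[2]=?,scc[3]=3,scc[4]=0,scc[5]=?,scc[6]=?,scc[7]=?,scc[8]=1)
step 5: low=(low[0]=0,low[1]=4,low[2]=0,low[3]=3,low[4]=5,low[5]=?,low[6]=1,low[7]=?,low[8]=6); scc=(scc[0]=?,scc[1]=2,scc[2]=?,scc[3]=3,scc[4]=0,scc[5]=?,scc[6]=?,scc[7]=?,scc[8]=1)
step 6: low=(low[0]=0,low[1]=4,low[2]=0,low[3]=3,low[4]=5,low[5]=?,low[6]=0,low[7]=?,low[8]=6); scc=(scc[0]=?,scc[1]=2,scc[2]=?,scc[3]=3,scc[4]=0,scc[5]=?,scc[6]=?,scc[7]=?,scc[8]=1)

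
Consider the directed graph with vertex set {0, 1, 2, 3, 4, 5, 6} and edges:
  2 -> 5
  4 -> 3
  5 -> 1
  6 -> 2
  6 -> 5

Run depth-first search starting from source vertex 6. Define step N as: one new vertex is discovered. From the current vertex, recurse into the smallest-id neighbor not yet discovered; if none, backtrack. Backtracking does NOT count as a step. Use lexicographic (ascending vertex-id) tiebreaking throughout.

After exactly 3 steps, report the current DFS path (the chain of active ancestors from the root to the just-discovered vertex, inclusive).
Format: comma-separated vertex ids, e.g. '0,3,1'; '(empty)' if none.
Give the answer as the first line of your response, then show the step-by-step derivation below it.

6,2,5

step 1: discover 6; path=6; order=6
step 2: discover 2; path=6>2; order=6,2
step 3: discover 5; path=6>2>5; order=6,2,5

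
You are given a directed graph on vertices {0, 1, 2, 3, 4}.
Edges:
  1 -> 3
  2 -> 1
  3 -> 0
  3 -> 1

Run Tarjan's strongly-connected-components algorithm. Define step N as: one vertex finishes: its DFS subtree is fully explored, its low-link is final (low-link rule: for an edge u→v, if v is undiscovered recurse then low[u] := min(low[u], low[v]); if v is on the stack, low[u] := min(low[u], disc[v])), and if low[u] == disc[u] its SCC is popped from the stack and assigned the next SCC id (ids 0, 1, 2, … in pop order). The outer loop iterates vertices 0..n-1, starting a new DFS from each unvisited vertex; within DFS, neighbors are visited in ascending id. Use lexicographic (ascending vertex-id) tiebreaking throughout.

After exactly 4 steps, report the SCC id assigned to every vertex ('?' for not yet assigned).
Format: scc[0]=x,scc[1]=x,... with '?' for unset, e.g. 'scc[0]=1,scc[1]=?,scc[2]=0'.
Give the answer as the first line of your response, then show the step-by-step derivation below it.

scc[0]=0,scc[1]=1,scc[2]=2,scc[3]=1,scc[4]=?

step 1: low=(low[0]=0,low[1]=?,low[2]=?,low[3]=?,low[4]=?); scc=(scc[0]=0,scc[1]=?,scc[2]=?,scc[3]=?,scc[4]=?)
step 2: low=(low[0]=0,low[1]=1,low[2]=?,low[3]=1,low[4]=?); scc=(scc[0]=0,scc[1]=?,scc[2]=?,scc[3]=?,scc[4]=?)
step 3: low=(low[0]=0,low[1]=1,low[2]=?,low[3]=1,low[4]=?); scc=(scc[0]=0,scc[1]=1,scc[2]=?,scc[3]=1,scc[4]=?)
step 4: low=(low[0]=0,low[1]=1,low[2]=3,low[3]=1,low[4]=?); scc=(scc[0]=0,scc[1]=1,scc[2]=2,scc[3]=1,scc[4]=?)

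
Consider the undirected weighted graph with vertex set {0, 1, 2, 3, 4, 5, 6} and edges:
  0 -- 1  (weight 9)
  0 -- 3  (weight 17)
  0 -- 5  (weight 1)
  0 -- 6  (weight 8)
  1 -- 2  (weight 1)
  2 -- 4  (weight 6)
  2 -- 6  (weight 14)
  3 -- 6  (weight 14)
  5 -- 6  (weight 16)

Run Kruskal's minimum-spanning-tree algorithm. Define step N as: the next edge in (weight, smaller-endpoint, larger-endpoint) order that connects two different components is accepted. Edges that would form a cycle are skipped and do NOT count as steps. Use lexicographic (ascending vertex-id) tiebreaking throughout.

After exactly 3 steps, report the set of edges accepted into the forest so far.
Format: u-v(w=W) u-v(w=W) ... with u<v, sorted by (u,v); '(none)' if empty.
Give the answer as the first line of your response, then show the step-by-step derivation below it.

0-5(w=1) 1-2(w=1) 2-4(w=6)

step 1: add edge 0-5 (w=1); MST = {0-5(w=1)}
step 2: add edge 1-2 (w=1); MST = {0-5(w=1) 1-2(w=1)}
step 3: add edge 2-4 (w=6); MST = {0-5(w=1) 1-2(w=1) 2-4(w=6)}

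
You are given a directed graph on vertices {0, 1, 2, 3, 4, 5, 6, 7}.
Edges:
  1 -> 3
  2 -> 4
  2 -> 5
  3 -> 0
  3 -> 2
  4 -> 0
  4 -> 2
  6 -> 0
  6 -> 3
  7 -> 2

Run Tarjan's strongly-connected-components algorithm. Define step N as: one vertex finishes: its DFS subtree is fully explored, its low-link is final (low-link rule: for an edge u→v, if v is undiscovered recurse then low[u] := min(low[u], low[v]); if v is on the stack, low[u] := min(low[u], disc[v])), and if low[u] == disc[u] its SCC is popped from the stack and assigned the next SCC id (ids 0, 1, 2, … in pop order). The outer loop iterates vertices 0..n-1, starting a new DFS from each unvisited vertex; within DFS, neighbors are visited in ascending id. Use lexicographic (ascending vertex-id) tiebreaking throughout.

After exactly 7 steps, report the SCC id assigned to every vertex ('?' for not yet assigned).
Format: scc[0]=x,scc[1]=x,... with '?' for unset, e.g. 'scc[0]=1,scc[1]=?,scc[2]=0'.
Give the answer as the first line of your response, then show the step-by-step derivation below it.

scc[0]=0,scc[1]=4,scc[2]=2,scc[3]=3,scc[4]=2,scc[5]=1,scc[6]=5,scc[7]=?

step 1: low=(low[0]=0,low[1]=?,low[2]=?,low[3]=?,low[4]=?,low[5]=?,low[6]=?,low[7]=?); scc=(scc[0]=0,scc[1]=?,scc[2]=?,scc[3]=?,scc[4]=?,scc[5]=?,scc[6]=?,scc[7]=?)
step 2: low=(low[0]=0,low[1]=1,low[2]=3,low[3]=2,low[4]=3,low[5]=?,low[6]=?,low[7]=?); scc=(scc[0]=0,scc[1]=?,scc[2]=?,scc[3]=?,scc[4]=?,scc[5]=?,scc[6]=?,scc[7]=?)
step 3: low=(low[0]=0,low[1]=1,low[2]=3,low[3]=2,low[4]=3,low[5]=5,low[6]=?,low[7]=?); scc=(scc[0]=0,scc[1]=?,scc[2]=?,scc[3]=?,scc[4]=?,scc[5]=1,scc[6]=?,scc[7]=?)
step 4: low=(low[0]=0,low[1]=1,low[2]=3,low[3]=2,low[4]=3,low[5]=5,low[6]=?,low[7]=?); scc=(scc[0]=0,scc[1]=?,scc[2]=2,scc[3]=?,scc[4]=2,scc[5]=1,scc[6]=?,scc[7]=?)
step 5: low=(low[0]=0,low[1]=1,low[2]=3,low[3]=2,low[4]=3,low[5]=5,low[6]=?,low[7]=?); scc=(scc[0]=0,scc[1]=?,scc[2]=2,scc[3]=3,scc[4]=2,scc[5]=1,scc[6]=?,scc[7]=?)
step 6: low=(low[0]=0,low[1]=1,low[2]=3,low[3]=2,low[4]=3,low[5]=5,low[6]=?,low[7]=?); scc=(scc[0]=0,scc[1]=4,scc[2]=2,scc[3]=3,scc[4]=2,scc[5]=1,scc[6]=?,scc[7]=?)
step 7: low=(low[0]=0,low[1]=1,low[2]=3,low[3]=2,low[4]=3,low[5]=5,low[6]=6,low[7]=?); scc=(scc[0]=0,scc[1]=4,scc[2]=2,scc[3]=3,scc[4]=2,scc[5]=1,scc[6]=5,scc[7]=?)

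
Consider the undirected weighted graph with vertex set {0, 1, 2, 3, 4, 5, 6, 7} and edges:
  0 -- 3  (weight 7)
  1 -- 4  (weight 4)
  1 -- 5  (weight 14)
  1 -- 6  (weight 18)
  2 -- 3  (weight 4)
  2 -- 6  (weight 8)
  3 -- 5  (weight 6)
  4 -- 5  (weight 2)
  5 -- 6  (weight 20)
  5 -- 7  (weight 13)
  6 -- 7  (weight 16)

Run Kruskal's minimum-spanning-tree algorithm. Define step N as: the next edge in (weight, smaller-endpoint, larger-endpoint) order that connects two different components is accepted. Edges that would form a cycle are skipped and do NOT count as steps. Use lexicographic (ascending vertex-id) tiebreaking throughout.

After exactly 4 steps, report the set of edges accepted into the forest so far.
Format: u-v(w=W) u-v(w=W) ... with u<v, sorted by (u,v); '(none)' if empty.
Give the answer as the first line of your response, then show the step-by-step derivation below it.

1-4(w=4) 2-3(w=4) 3-5(w=6) 4-5(w=2)

step 1: add edge 4-5 (w=2); MST = {4-5(w=2)}
step 2: add edge 1-4 (w=4); MST = {1-4(w=4) 4-5(w=2)}
step 3: add edge 2-3 (w=4); MST = {1-4(w=4) 2-3(w=4) 4-5(w=2)}
step 4: add edge 3-5 (w=6); MST = {1-4(w=4) 2-3(w=4) 3-5(w=6) 4-5(w=2)}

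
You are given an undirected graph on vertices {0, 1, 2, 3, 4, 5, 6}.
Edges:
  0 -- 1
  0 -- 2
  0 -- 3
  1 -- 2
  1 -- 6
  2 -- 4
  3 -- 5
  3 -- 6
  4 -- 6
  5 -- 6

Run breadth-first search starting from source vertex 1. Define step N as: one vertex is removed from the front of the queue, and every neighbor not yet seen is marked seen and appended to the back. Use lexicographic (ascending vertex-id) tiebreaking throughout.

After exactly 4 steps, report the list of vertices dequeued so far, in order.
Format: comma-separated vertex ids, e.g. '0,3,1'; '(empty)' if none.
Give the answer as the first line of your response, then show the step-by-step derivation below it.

1,0,2,6

step 1: dequeue 1; queue=[0,2,6]; order=1
step 2: dequeue 0; queue=[2,6,3]; order=1,0
step 3: dequeue 2; queue=[6,3,4]; order=1,0,2
step 4: dequeue 6; queue=[3,4,5]; order=1,0,2,6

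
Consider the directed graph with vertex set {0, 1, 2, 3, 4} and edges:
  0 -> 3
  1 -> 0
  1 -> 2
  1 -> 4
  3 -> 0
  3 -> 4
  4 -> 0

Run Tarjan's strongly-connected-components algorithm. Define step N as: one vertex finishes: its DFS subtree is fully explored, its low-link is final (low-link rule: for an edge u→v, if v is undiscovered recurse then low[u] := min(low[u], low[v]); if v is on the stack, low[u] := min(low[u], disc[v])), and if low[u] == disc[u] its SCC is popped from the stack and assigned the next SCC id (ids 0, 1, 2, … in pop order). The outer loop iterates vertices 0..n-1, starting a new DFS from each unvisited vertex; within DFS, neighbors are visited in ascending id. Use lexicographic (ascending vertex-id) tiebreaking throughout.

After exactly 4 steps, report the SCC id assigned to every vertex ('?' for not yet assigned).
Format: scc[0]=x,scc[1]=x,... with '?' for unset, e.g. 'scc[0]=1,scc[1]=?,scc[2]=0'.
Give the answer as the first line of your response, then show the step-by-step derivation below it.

scc[0]=0,scc[1]=?,scc[2]=1,scc[3]=0,scc[4]=0

step 1: low=(low[0]=0,low[1]=?,low[2]=?,low[3]=0,low[4]=0); scc=(scc[0]=?,scc[1]=?,scc[2]=?,scc[3]=?,scc[4]=?)
step 2: low=(low[0]=0,low[1]=?,low[2]=?,low[3]=0,low[4]=0); scc=(scc[0]=?,scc[1]=?,scc[2]=?,scc[3]=?,scc[4]=?)
step 3: low=(low[0]=0,low[1]=?,low[2]=?,low[3]=0,low[4]=0); scc=(scc[0]=0,scc[1]=?,scc[2]=?,scc[3]=0,scc[4]=0)
step 4: low=(low[0]=0,low[1]=3,low[2]=4,low[3]=0,low[4]=0); scc=(scc[0]=0,scc[1]=?,scc[2]=1,scc[3]=0,scc[4]=0)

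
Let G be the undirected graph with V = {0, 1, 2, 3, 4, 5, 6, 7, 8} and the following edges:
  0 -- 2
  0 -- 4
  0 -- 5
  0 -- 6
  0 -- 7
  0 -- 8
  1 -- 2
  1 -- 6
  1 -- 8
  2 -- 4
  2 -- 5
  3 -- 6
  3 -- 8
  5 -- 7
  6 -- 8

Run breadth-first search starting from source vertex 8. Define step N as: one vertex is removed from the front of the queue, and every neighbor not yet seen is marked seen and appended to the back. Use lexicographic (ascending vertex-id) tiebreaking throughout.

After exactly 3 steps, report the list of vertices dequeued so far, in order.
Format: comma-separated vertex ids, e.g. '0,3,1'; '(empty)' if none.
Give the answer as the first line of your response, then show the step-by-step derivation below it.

8,0,1

step 1: dequeue 8; queue=[0,1,3,6]; order=8
step 2: dequeue 0; queue=[1,3,6,2,4,5,7]; order=8,0
step 3: dequeue 1; queue=[3,6,2,4,5,7]; order=8,0,1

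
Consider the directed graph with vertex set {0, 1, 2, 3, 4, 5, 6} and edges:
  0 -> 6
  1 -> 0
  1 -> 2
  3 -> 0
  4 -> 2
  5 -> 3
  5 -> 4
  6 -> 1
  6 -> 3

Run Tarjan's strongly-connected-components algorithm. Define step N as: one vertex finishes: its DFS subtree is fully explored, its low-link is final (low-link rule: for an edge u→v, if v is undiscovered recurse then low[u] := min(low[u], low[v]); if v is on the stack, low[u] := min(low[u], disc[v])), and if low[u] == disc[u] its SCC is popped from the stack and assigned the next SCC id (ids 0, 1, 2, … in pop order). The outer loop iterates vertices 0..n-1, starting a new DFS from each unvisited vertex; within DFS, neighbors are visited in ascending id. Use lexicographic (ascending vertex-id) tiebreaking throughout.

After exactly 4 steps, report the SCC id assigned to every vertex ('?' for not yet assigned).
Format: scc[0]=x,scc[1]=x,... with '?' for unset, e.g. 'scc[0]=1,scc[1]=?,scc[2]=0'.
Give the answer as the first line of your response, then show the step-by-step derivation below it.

scc[0]=?,scc[1]=?,scc[2]=0,scc[3]=?,scc[4]=?,scc[5]=?,scc[6]=?

step 1: low=(low[0]=0,low[1]=0,low[2]=3,low[3]=?,low[4]=?,low[5]=?,low[6]=1); scc=(scc[0]=?,scc[1]=?,scc[2]=0,scc[3]=?,scc[4]=?,scc[5]=?,scc[6]=?)
step 2: low=(low[0]=0,low[1]=0,low[2]=3,low[3]=?,low[4]=?,low[5]=?,low[6]=1); scc=(scc[0]=?,scc[1]=?,scc[2]=0,scc[3]=?,scc[4]=?,scc[5]=?,scc[6]=?)
step 3: low=(low[0]=0,low[1]=0,low[2]=3,low[3]=0,low[4]=?,low[5]=?,low[6]=0); scc=(scc[0]=?,scc[1]=?,scc[2]=0,scc[3]=?,scc[4]=?,scc[5]=?,scc[6]=?)
step 4: low=(low[0]=0,low[1]=0,low[2]=3,low[3]=0,low[4]=?,low[5]=?,low[6]=0); scc=(scc[0]=?,scc[1]=?,scc[2]=0,scc[3]=?,scc[4]=?,scc[5]=?,scc[6]=?)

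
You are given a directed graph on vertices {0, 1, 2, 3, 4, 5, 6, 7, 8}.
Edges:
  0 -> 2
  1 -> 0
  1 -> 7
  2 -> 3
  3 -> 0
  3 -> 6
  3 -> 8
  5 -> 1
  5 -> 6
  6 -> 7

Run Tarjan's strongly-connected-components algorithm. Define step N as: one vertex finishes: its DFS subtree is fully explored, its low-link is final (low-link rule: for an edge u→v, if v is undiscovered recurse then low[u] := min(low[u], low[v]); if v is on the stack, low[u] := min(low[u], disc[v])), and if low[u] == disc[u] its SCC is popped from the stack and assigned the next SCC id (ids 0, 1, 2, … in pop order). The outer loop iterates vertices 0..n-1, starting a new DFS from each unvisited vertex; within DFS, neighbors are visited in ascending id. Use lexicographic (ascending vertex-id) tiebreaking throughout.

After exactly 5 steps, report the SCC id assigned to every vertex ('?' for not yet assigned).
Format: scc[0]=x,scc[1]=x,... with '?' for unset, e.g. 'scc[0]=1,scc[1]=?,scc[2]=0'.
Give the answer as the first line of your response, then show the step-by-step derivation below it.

scc[0]=?,scc[1]=?,scc[2]=?,scc[3]=?,scc[4]=?,scc[5]=?,scc[6]=1,scc[7]=0,scc[8]=2

step 1: low=(low[0]=0,low[1]=?,low[2]=1,low[3]=0,low[4]=?,low[5]=?,low[6]=3,low[7]=4,low[8]=?); scc=(scc[0]=?,scc[1]=?,scc[2]=?,scc[3]=?,scc[4]=?,scc[5]=?,scc[6]=?,scc[7]=0,scc[8]=?)
step 2: low=(low[0]=0,low[1]=?,low[2]=1,low[3]=0,low[4]=?,low[5]=?,low[6]=3,low[7]=4,low[8]=?); scc=(scc[0]=?,scc[1]=?,scc[2]=?,scc[3]=?,scc[4]=?,scc[5]=?,scc[6]=1,scc[7]=0,scc[8]=?)
step 3: low=(low[0]=0,low[1]=?,low[2]=1,low[3]=0,low[4]=?,low[5]=?,low[6]=3,low[7]=4,low[8]=5); scc=(scc[0]=?,scc[1]=?,scc[2]=?,scc[3]=?,scc[4]=?,scc[5]=?,scc[6]=1,scc[7]=0,scc[8]=2)
step 4: low=(low[0]=0,low[1]=?,low[2]=1,low[3]=0,low[4]=?,low[5]=?,low[6]=3,low[7]=4,low[8]=5); scc=(scc[0]=?,scc[1]=?,scc[2]=?,scc[3]=?,scc[4]=?,scc[5]=?,scc[6]=1,scc[7]=0,scc[8]=2)
step 5: low=(low[0]=0,low[1]=?,low[2]=0,low[3]=0,low[4]=?,low[5]=?,low[6]=3,low[7]=4,low[8]=5); scc=(scc[0]=?,scc[1]=?,scc[2]=?,scc[3]=?,scc[4]=?,scc[5]=?,scc[6]=1,scc[7]=0,scc[8]=2)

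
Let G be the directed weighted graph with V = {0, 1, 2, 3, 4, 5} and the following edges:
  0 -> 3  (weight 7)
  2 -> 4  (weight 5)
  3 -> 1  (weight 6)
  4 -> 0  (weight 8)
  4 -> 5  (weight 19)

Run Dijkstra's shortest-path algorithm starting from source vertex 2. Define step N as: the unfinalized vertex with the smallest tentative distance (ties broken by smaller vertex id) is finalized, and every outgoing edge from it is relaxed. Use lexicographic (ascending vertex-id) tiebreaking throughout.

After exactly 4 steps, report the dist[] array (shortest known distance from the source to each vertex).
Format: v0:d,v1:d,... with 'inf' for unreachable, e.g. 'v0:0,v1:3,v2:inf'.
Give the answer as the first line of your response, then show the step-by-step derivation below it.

v0:13,v1:26,v2:0,v3:20,v4:5,v5:24

step 1: dist = v0:inf,v1:inf,v2:0,v3:inf,v4:5,v5:inf
step 2: dist = v0:13,v1:inf,v2:0,v3:inf,v4:5,v5:24
step 3: dist = v0:13,v1:inf,v2:0,v3:20,v4:5,v5:24
step 4: dist = v0:13,v1:26,v2:0,v3:20,v4:5,v5:24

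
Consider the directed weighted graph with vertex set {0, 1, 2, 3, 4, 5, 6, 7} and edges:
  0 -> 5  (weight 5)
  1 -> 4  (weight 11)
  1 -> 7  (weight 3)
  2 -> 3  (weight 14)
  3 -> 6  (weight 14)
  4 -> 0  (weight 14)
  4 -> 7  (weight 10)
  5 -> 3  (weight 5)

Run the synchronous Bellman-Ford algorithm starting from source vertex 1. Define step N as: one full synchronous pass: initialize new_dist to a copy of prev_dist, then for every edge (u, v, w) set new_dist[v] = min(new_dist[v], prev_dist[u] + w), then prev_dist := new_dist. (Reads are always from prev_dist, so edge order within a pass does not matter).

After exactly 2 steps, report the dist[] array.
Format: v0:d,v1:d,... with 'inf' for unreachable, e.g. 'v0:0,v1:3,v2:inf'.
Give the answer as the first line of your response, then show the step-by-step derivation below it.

v0:25,v1:0,v2:inf,v3:inf,v4:11,v5:inf,v6:inf,v7:3

step 1: dist = v0:inf,v1:0,v2:inf,v3:inf,v4:11,v5:inf,v6:inf,v7:3
step 2: dist = v0:25,v1:0,v2:inf,v3:inf,v4:11,v5:inf,v6:inf,v7:3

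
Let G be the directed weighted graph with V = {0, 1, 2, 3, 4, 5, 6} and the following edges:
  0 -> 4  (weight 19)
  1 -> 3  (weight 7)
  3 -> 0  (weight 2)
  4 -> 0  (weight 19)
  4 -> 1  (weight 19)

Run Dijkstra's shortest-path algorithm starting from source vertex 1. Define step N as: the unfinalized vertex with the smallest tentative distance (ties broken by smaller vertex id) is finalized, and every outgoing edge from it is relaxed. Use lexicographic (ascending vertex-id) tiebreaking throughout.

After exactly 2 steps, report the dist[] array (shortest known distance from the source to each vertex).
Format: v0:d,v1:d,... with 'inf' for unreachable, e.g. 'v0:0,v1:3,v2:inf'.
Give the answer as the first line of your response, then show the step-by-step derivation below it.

v0:9,v1:0,v2:inf,v3:7,v4:inf,v5:inf,v6:inf

step 1: dist = v0:inf,v1:0,v2:inf,v3:7,v4:inf,v5:inf,v6:inf
step 2: dist = v0:9,v1:0,v2:inf,v3:7,v4:inf,v5:inf,v6:inf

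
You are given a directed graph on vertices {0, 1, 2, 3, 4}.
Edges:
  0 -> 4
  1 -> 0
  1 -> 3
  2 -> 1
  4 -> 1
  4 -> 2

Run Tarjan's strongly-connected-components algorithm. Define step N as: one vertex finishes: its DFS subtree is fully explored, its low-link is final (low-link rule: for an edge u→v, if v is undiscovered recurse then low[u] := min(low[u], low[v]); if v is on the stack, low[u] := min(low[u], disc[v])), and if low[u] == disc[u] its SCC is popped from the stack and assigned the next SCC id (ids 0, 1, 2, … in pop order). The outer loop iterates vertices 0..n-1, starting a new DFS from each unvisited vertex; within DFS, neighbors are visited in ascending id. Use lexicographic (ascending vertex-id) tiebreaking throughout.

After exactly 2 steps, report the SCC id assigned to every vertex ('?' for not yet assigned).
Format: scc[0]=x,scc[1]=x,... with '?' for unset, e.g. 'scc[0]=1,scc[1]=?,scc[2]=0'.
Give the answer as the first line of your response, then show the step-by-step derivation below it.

scc[0]=?,scc[1]=?,scc[2]=?,scc[3]=0,scc[4]=?

step 1: low=(low[0]=0,low[1]=0,low[2]=?,low[3]=3,low[4]=1); scc=(scc[0]=?,scc[1]=?,scc[2]=?,scc[3]=0,scc[4]=?)
step 2: low=(low[0]=0,low[1]=0,low[2]=?,low[3]=3,low[4]=1); scc=(scc[0]=?,scc[1]=?,scc[2]=?,scc[3]=0,scc[4]=?)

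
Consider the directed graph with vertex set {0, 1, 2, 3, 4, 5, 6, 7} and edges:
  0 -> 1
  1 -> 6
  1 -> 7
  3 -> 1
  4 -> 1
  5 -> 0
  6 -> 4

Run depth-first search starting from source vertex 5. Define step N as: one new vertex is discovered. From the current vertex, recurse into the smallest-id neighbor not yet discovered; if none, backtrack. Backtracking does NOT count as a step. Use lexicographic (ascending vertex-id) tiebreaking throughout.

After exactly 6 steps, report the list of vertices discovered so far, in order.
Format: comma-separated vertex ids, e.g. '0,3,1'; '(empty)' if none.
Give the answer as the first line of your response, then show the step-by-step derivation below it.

5,0,1,6,4,7

step 1: discover 5; path=5; order=5
step 2: discover 0; path=5>0; order=5,0
step 3: discover 1; path=5>0>1; order=5,0,1
step 4: discover 6; path=5>0>1>6; order=5,0,1,6
step 5: discover 4; path=5>0>1>6>4; order=5,0,1,6,4
step 6: discover 7; path=5>0>1>7; order=5,0,1,6,4,7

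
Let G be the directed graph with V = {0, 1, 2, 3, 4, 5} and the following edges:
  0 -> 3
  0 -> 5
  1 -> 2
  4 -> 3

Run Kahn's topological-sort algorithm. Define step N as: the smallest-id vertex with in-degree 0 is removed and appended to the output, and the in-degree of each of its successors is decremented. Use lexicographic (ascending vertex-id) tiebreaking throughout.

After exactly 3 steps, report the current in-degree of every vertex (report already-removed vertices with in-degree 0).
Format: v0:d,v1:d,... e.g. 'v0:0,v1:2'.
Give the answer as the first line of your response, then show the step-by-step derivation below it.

v0:0,v1:0,v2:0,v3:1,v4:0,v5:0

step 1: output 0; order=[0]; indeg=(0,0,1,1,0,0)
step 2: output 1; order=[0,1]; indeg=(0,0,0,1,0,0)
step 3: output 2; order=[0,1,2]; indeg=(0,0,0,1,0,0)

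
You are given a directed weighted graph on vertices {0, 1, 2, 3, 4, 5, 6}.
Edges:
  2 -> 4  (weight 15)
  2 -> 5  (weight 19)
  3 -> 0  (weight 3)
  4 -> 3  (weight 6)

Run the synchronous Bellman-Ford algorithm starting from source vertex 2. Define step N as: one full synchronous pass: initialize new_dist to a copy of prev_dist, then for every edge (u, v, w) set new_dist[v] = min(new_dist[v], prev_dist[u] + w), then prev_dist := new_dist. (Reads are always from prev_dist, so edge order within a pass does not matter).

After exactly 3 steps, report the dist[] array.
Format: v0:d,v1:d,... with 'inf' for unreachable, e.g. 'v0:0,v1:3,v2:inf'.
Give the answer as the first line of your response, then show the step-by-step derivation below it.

v0:24,v1:inf,v2:0,v3:21,v4:15,v5:19,v6:inf

step 1: dist = v0:inf,v1:inf,v2:0,v3:inf,v4:15,v5:19,v6:inf
step 2: dist = v0:inf,v1:inf,v2:0,v3:21,v4:15,v5:19,v6:inf
step 3: dist = v0:24,v1:inf,v2:0,v3:21,v4:15,v5:19,v6:inf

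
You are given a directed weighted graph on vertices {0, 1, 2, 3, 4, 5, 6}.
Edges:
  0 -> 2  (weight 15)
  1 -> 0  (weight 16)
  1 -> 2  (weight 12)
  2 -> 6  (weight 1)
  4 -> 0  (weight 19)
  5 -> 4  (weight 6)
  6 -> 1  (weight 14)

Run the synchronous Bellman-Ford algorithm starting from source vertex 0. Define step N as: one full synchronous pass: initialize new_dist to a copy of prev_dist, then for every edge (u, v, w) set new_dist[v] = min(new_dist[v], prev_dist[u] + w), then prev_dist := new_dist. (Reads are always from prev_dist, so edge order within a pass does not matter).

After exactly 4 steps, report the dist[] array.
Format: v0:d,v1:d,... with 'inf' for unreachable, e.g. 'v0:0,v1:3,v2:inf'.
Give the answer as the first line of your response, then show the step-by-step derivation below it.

v0:0,v1:30,v2:15,v3:inf,v4:inf,v5:inf,v6:16

step 1: dist = v0:0,v1:inf,v2:15,v3:inf,v4:inf,v5:inf,v6:inf
step 2: dist = v0:0,v1:inf,v2:15,v3:inf,v4:inf,v5:inf,v6:16
step 3: dist = v0:0,v1:30,v2:15,v3:inf,v4:inf,v5:inf,v6:16
step 4: dist = v0:0,v1:30,v2:15,v3:inf,v4:inf,v5:inf,v6:16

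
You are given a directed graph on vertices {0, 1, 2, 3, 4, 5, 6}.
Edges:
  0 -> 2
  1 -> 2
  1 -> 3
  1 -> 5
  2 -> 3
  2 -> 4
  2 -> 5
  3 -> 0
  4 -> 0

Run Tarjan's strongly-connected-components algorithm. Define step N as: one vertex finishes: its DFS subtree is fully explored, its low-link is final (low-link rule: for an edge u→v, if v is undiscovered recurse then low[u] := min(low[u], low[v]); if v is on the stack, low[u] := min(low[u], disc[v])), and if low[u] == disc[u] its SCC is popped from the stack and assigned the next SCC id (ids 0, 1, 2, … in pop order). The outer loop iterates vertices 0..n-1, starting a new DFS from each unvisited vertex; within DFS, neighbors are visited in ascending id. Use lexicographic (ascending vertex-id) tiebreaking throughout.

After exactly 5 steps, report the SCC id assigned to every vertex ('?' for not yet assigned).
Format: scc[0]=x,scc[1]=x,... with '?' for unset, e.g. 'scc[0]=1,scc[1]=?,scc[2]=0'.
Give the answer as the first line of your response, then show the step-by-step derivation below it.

scc[0]=1,scc[1]=?,scc[2]=1,scc[3]=1,scc[4]=1,scc[5]=0,scc[6]=?

step 1: low=(low[0]=0,low[1]=?,low[2]=1,low[3]=0,low[4]=?,low[5]=?,low[6]=?); scc=(scc[0]=?,scc[1]=?,scc[2]=?,scc[3]=?,scc[4]=?,scc[5]=?,scc[6]=?)
step 2: low=(low[0]=0,low[1]=?,low[2]=0,low[3]=0,low[4]=0,low[5]=?,low[6]=?); scc=(scc[0]=?,scc[1]=?,scc[2]=?,scc[3]=?,scc[4]=?,scc[5]=?,scc[6]=?)
step 3: low=(low[0]=0,low[1]=?,low[2]=0,low[3]=0,low[4]=0,low[5]=4,low[6]=?); scc=(scc[0]=?,scc[1]=?,scc[2]=?,scc[3]=?,scc[4]=?,scc[5]=0,scc[6]=?)
step 4: low=(low[0]=0,low[1]=?,low[2]=0,low[3]=0,low[4]=0,low[5]=4,low[6]=?); scc=(scc[0]=?,scc[1]=?,scc[2]=?,scc[3]=?,scc[4]=?,scc[5]=0,scc[6]=?)
step 5: low=(low[0]=0,low[1]=?,low[2]=0,low[3]=0,low[4]=0,low[5]=4,low[6]=?); scc=(scc[0]=1,scc[1]=?,scc[2]=1,scc[3]=1,scc[4]=1,scc[5]=0,scc[6]=?)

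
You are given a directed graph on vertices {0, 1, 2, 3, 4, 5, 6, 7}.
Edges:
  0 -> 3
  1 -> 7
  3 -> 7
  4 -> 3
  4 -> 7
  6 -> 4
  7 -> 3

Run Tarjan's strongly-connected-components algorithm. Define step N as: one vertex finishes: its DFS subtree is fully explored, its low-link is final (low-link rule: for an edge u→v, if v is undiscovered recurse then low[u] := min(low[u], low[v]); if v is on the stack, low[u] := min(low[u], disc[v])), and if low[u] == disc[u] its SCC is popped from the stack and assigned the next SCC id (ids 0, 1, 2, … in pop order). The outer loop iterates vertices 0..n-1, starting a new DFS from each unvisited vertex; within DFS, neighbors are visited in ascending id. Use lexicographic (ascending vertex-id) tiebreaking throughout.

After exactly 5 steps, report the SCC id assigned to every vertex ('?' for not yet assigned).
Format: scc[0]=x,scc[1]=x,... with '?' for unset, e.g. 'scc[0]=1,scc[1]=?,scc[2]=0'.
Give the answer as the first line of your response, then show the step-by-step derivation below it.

scc[0]=1,scc[1]=2,scc[2]=3,scc[3]=0,scc[4]=?,scc[5]=?,scc[6]=?,scc[7]=0

step 1: low=(low[0]=0,low[1]=?,low[2]=?,low[3]=1,low[4]=?,low[5]=?,low[6]=?,low[7]=1); scc=(scc[0]=?,scc[1]=?,scc[2]=?,scc[3]=?,scc[4]=?,scc[5]=?,scc[6]=?,scc[7]=?)
step 2: low=(low[0]=0,low[1]=?,low[2]=?,low[3]=1,low[4]=?,low[5]=?,low[6]=?,low[7]=1); scc=(scc[0]=?,scc[1]=?,scc[2]=?,scc[3]=0,scc[4]=?,scc[5]=?,scc[6]=?,scc[7]=0)
step 3: low=(low[0]=0,low[1]=?,low[2]=?,low[3]=1,low[4]=?,low[5]=?,low[6]=?,low[7]=1); scc=(scc[0]=1,scc[1]=?,scc[2]=?,scc[3]=0,scc[4]=?,scc[5]=?,scc[6]=?,scc[7]=0)
step 4: low=(low[0]=0,low[1]=3,low[2]=?,low[3]=1,low[4]=?,low[5]=?,low[6]=?,low[7]=1); scc=(scc[0]=1,scc[1]=2,scc[2]=?,scc[3]=0,scc[4]=?,scc[5]=?,scc[6]=?,scc[7]=0)
step 5: low=(low[0]=0,low[1]=3,low[2]=4,low[3]=1,low[4]=?,low[5]=?,low[6]=?,low[7]=1); scc=(scc[0]=1,scc[1]=2,scc[2]=3,scc[3]=0,scc[4]=?,scc[5]=?,scc[6]=?,scc[7]=0)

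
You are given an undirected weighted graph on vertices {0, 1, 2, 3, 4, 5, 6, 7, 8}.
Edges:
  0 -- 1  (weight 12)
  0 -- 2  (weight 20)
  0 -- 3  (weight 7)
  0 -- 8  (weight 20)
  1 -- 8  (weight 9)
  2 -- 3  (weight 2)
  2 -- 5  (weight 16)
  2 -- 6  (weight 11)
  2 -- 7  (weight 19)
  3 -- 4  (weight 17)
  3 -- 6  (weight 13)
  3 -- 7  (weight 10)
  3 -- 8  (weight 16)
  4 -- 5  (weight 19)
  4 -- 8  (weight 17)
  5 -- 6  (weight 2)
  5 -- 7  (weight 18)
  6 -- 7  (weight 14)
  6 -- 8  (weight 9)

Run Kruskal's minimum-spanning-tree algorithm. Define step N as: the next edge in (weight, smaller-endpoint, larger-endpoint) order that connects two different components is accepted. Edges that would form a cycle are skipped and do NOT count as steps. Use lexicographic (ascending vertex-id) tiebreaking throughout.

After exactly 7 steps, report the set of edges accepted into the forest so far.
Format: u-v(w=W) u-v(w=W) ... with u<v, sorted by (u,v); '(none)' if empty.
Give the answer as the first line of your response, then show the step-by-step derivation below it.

0-3(w=7) 1-8(w=9) 2-3(w=2) 2-6(w=11) 3-7(w=10) 5-6(w=2) 6-8(w=9)

step 1: add edge 2-3 (w=2); MST = {2-3(w=2)}
step 2: add edge 5-6 (w=2); MST = {2-3(w=2) 5-6(w=2)}
step 3: add edge 0-3 (w=7); MST = {0-3(w=7) 2-3(w=2) 5-6(w=2)}
step 4: add edge 1-8 (w=9); MST = {0-3(w=7) 1-8(w=9) 2-3(w=2) 5-6(w=2)}
step 5: add edge 6-8 (w=9); MST = {0-3(w=7) 1-8(w=9) 2-3(w=2) 5-6(w=2) 6-8(w=9)}
step 6: add edge 3-7 (w=10); MST = {0-3(w=7) 1-8(w=9) 2-3(w=2) 3-7(w=10) 5-6(w=2) 6-8(w=9)}
step 7: add edge 2-6 (w=11); MST = {0-3(w=7) 1-8(w=9) 2-3(w=2) 2-6(w=11) 3-7(w=10) 5-6(w=2) 6-8(w=9)}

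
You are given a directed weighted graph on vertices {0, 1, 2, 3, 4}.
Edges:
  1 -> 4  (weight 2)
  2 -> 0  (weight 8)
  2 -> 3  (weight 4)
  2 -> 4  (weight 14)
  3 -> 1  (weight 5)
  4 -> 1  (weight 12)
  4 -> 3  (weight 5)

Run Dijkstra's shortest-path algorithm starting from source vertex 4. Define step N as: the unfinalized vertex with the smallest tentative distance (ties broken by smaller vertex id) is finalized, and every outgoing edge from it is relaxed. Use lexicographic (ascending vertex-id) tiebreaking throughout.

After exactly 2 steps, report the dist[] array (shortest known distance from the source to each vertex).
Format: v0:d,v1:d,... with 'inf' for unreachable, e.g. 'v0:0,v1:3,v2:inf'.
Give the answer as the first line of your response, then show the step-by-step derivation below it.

v0:inf,v1:10,v2:inf,v3:5,v4:0

step 1: dist = v0:inf,v1:12,v2:inf,v3:5,v4:0
step 2: dist = v0:inf,v1:10,v2:inf,v3:5,v4:0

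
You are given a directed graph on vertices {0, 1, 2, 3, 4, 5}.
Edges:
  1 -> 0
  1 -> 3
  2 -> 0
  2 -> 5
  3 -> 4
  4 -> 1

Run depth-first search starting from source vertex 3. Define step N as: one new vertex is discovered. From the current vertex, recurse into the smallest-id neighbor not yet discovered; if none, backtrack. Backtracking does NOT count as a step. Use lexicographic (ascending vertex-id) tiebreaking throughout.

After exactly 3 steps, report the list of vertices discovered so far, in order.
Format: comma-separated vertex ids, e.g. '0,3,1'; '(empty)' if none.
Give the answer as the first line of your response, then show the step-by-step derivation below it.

3,4,1

step 1: discover 3; path=3; order=3
step 2: discover 4; path=3>4; order=3,4
step 3: discover 1; path=3>4>1; order=3,4,1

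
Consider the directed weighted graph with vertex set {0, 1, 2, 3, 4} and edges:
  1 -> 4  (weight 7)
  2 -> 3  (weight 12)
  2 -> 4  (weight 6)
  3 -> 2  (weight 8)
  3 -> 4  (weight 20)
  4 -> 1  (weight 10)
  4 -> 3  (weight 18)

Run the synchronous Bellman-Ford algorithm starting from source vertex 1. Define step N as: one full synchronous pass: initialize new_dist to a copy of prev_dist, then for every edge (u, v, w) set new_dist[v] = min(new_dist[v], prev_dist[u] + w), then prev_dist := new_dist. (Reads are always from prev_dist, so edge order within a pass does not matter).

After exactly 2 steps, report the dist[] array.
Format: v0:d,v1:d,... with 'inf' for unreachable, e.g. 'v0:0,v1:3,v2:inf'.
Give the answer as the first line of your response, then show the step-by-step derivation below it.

v0:inf,v1:0,v2:inf,v3:25,v4:7

step 1: dist = v0:inf,v1:0,v2:inf,v3:inf,v4:7
step 2: dist = v0:inf,v1:0,v2:inf,v3:25,v4:7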